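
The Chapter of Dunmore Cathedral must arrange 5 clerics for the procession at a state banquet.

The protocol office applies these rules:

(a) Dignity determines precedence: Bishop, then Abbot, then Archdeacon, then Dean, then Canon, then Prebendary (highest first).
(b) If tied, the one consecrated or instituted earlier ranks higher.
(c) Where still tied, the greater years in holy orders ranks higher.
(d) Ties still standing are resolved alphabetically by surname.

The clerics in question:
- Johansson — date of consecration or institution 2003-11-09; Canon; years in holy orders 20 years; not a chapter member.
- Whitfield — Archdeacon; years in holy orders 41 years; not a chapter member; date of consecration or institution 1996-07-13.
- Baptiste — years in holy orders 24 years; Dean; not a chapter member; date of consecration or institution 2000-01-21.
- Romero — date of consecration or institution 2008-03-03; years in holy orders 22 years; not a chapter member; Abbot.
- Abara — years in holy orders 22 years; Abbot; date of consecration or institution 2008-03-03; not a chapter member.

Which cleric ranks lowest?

Johansson

By dignity: Abara and Romero (Abbot); then Whitfield (Archdeacon); then Baptiste (Dean); then Johansson (Canon).
Abara and Romero both have date of consecration or institution 2008-03-03, so the next rule applies.
Abara and Romero both have years in holy orders 22 years, so the next rule applies.
Among Abara and Romero, alphabetically by surname: Abara before Romero.
Order: Abara, Romero, Whitfield, Baptiste, Johansson.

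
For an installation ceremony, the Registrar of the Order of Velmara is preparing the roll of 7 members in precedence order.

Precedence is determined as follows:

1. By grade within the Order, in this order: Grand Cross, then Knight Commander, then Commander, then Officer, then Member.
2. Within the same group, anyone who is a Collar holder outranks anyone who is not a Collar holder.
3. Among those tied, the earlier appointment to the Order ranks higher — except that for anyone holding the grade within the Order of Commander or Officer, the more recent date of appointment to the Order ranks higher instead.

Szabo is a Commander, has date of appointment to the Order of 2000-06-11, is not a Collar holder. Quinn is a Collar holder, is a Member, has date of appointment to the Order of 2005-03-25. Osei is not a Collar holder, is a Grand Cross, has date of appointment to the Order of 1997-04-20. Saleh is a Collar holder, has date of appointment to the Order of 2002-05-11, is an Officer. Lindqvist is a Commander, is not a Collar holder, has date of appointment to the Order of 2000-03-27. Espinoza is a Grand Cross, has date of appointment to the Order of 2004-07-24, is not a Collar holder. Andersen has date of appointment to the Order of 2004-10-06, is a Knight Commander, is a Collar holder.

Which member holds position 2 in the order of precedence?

By grade within the Order: Osei and Espinoza (Grand Cross); then Andersen (Knight Commander); then Szabo and Lindqvist (Commander); then Saleh (Officer); then Quinn (Member).
Osei and Espinoza are each not a Collar holder, so the next rule applies.
Among Osei and Espinoza, by date of appointment to the Order (earlier first): Osei (1997-04-20) before Espinoza (2004-07-24).
Szabo and Lindqvist are each not a Collar holder, so the next rule applies.
Among Szabo and Lindqvist, by date of appointment to the Order (later first) (reversed rule for this group): Szabo (2000-06-11) before Lindqvist (2000-03-27).
Order: Osei, Espinoza, Andersen, Szabo, Lindqvist, Saleh, Quinn.

Espinoza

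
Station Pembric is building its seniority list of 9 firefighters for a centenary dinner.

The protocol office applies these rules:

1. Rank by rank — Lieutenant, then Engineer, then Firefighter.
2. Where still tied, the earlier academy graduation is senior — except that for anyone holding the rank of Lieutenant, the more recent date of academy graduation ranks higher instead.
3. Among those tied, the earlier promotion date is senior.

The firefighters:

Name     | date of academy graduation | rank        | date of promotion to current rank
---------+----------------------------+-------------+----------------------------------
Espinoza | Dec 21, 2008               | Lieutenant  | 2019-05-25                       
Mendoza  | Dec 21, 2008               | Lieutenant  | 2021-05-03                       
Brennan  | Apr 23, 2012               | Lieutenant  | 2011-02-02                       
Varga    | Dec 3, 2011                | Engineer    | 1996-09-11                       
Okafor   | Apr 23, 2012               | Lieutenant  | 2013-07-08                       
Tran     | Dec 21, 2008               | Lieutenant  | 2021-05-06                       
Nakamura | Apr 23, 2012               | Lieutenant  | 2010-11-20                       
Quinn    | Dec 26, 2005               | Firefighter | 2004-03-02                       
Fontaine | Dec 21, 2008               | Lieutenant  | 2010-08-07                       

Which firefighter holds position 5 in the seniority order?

Espinoza

By rank: Nakamura, Brennan, Okafor, Fontaine, Espinoza, Mendoza and Tran (Lieutenant); then Varga (Engineer); then Quinn (Firefighter).
Among Nakamura, Brennan, Okafor, Fontaine, Espinoza, Mendoza and Tran, by date of academy graduation (later first) (reversed rule for this group): Nakamura, Brennan and Okafor (Apr 23, 2012) before Fontaine, Espinoza, Mendoza and Tran (Dec 21, 2008).
Among Nakamura, Brennan and Okafor, by date of promotion to current rank (earlier first): Nakamura (2010-11-20) before Brennan (2011-02-02) before Okafor (2013-07-08).
Among Fontaine, Espinoza, Mendoza and Tran, by date of promotion to current rank (earlier first): Fontaine (2010-08-07) before Espinoza (2019-05-25) before Mendoza (2021-05-03) before Tran (2021-05-06).
Order: Nakamura, Brennan, Okafor, Fontaine, Espinoza, Mendoza, Tran, Varga, Quinn.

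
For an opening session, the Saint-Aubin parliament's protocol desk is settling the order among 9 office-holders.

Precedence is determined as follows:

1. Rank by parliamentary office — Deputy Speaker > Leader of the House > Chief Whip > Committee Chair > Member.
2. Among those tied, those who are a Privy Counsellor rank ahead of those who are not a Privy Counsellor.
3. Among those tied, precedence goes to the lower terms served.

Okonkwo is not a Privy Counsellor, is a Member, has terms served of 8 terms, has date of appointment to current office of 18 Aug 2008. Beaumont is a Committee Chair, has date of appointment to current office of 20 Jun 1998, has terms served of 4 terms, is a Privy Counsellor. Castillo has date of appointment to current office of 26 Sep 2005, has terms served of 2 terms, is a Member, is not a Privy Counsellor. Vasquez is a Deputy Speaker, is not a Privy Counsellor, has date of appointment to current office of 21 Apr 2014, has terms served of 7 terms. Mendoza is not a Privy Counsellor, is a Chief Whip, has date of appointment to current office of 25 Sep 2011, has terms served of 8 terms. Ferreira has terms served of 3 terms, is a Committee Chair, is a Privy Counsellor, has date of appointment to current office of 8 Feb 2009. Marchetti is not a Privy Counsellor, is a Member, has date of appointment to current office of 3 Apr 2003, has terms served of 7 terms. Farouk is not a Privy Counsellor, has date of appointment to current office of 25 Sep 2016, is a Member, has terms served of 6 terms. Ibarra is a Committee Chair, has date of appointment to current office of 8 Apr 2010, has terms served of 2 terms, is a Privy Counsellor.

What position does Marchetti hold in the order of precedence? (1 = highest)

8

By parliamentary office: Vasquez (Deputy Speaker); then Mendoza (Chief Whip); then Ibarra, Ferreira and Beaumont (Committee Chair); then Castillo, Farouk, Marchetti and Okonkwo (Member).
Ibarra, Ferreira and Beaumont are each a Privy Counsellor, so the next rule applies.
Among Ibarra, Ferreira and Beaumont, by terms served (lower first): Ibarra (2 terms) before Ferreira (3 terms) before Beaumont (4 terms).
Castillo, Farouk, Marchetti and Okonkwo are each not a Privy Counsellor, so the next rule applies.
Among Castillo, Farouk, Marchetti and Okonkwo, by terms served (lower first): Castillo (2 terms) before Farouk (6 terms) before Marchetti (7 terms) before Okonkwo (8 terms).
Order: Vasquez, Mendoza, Ibarra, Ferreira, Beaumont, Castillo, Farouk, Marchetti, Okonkwo. So position 8.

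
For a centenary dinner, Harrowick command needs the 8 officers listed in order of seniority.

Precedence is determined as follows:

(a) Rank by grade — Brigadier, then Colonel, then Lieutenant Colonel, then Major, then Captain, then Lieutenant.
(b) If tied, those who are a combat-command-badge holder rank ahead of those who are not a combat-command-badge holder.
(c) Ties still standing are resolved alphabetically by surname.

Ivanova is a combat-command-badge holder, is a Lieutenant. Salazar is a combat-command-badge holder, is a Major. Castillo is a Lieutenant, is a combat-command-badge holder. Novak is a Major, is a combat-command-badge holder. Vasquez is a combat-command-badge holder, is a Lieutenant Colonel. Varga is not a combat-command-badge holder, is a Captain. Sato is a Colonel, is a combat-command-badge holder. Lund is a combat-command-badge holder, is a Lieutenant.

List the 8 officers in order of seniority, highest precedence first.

Sato, Vasquez, Novak, Salazar, Varga, Castillo, Ivanova, Lund

By grade: Sato (Colonel); then Vasquez (Lieutenant Colonel); then Novak and Salazar (Major); then Varga (Captain); then Castillo, Ivanova and Lund (Lieutenant).
Novak and Salazar are each a combat-command-badge holder, so the next rule applies.
Among Novak and Salazar, alphabetically by surname: Novak before Salazar.
Castillo, Ivanova and Lund are each a combat-command-badge holder, so the next rule applies.
Among Castillo, Ivanova and Lund, alphabetically by surname: Castillo before Ivanova before Lund.
Full order: Sato, Vasquez, Novak, Salazar, Varga, Castillo, Ivanova, Lund.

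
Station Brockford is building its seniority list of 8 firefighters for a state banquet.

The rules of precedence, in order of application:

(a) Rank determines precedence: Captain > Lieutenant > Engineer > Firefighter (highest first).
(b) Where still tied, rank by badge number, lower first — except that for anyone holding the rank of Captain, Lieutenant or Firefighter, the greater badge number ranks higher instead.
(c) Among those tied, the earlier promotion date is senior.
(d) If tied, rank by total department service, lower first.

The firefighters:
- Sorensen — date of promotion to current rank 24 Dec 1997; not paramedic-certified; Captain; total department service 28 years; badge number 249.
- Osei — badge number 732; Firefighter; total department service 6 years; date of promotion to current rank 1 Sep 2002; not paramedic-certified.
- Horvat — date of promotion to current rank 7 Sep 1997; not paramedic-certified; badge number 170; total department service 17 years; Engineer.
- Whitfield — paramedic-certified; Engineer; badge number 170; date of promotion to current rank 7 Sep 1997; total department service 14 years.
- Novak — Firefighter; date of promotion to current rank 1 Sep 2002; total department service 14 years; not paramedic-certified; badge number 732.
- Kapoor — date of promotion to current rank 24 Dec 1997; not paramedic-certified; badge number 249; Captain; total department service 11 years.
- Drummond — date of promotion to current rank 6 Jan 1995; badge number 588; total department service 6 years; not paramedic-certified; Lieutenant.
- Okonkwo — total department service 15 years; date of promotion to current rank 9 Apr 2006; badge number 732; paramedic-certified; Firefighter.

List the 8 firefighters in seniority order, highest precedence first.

By rank: Kapoor and Sorensen (Captain); then Drummond (Lieutenant); then Whitfield and Horvat (Engineer); then Osei, Novak and Okonkwo (Firefighter).
Kapoor and Sorensen both have badge number 249, so the next rule applies.
Kapoor and Sorensen both have date of promotion to current rank 24 Dec 1997, so the next rule applies.
Among Kapoor and Sorensen, by total department service (lower first): Kapoor (11 years) before Sorensen (28 years).
Whitfield and Horvat both have badge number 170, so the next rule applies.
Whitfield and Horvat both have date of promotion to current rank 7 Sep 1997, so the next rule applies.
Among Whitfield and Horvat, by total department service (lower first): Whitfield (14 years) before Horvat (17 years).
Osei, Novak and Okonkwo all have badge number 732, so the next rule applies.
Among Osei, Novak and Okonkwo, by date of promotion to current rank (earlier first): Osei and Novak (1 Sep 2002) before Okonkwo (9 Apr 2006).
Among Osei and Novak, by total department service (lower first): Osei (6 years) before Novak (14 years).
Full order: Kapoor, Sorensen, Drummond, Whitfield, Horvat, Osei, Novak, Okonkwo.

Kapoor, Sorensen, Drummond, Whitfield, Horvat, Osei, Novak, Okonkwo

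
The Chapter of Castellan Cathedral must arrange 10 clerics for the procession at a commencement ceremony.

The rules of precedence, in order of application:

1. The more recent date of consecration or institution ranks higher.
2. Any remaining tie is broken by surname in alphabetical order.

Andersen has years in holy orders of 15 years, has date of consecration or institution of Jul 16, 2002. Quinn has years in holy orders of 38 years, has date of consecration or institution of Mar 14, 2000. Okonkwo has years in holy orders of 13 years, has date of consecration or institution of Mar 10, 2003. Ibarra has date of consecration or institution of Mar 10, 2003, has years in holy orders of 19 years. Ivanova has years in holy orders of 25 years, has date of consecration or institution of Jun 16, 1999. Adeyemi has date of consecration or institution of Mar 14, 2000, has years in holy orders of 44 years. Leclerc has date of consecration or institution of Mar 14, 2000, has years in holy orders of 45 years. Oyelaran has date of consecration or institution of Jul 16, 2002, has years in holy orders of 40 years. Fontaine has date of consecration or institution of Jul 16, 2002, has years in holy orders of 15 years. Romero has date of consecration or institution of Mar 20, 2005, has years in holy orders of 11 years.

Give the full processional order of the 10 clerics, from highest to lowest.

By date of consecration or institution (later first): Romero (Mar 20, 2005); then Ibarra and Okonkwo (both Mar 10, 2003); then Andersen, Fontaine and Oyelaran (each Jul 16, 2002); then Adeyemi, Leclerc and Quinn (each Mar 14, 2000); then Ivanova (Jun 16, 1999).
Among Ibarra and Okonkwo, alphabetically by surname: Ibarra before Okonkwo.
Among Andersen, Fontaine and Oyelaran, alphabetically by surname: Andersen before Fontaine before Oyelaran.
Among Adeyemi, Leclerc and Quinn, alphabetically by surname: Adeyemi before Leclerc before Quinn.
Full order: Romero, Ibarra, Okonkwo, Andersen, Fontaine, Oyelaran, Adeyemi, Leclerc, Quinn, Ivanova.

Romero, Ibarra, Okonkwo, Andersen, Fontaine, Oyelaran, Adeyemi, Leclerc, Quinn, Ivanova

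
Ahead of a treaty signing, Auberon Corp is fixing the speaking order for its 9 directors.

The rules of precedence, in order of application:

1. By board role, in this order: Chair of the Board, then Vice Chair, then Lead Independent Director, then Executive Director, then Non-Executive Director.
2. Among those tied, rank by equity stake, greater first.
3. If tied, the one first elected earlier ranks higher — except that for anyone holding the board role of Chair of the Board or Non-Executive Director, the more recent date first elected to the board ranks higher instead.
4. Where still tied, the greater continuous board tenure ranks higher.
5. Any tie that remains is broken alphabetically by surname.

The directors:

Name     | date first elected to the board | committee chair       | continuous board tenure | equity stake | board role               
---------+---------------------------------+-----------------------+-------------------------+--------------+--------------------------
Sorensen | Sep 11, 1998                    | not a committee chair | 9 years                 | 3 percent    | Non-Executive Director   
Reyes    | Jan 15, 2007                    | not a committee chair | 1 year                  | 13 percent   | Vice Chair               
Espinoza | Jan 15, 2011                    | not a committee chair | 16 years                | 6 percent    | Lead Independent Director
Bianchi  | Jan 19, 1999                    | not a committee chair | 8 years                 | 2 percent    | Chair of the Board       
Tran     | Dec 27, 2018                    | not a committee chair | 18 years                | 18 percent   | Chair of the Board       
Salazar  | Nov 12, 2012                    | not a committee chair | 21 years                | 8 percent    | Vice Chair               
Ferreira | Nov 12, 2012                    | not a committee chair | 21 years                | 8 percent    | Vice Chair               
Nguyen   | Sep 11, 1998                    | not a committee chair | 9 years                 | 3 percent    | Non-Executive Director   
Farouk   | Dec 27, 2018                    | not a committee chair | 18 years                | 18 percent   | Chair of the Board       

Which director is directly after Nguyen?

Sorensen

By board role: Farouk, Tran and Bianchi (Chair of the Board); then Reyes, Ferreira and Salazar (Vice Chair); then Espinoza (Lead Independent Director); then Nguyen and Sorensen (Non-Executive Director).
Among Farouk, Tran and Bianchi, by equity stake (higher first): Farouk and Tran (18 percent) before Bianchi (2 percent).
Farouk and Tran both have date first elected to the board Dec 27, 2018, so the next rule applies.
Farouk and Tran both have continuous board tenure 18 years, so the next rule applies.
Among Farouk and Tran, alphabetically by surname: Farouk before Tran.
Among Reyes, Ferreira and Salazar, by equity stake (higher first): Reyes (13 percent) before Ferreira and Salazar (8 percent).
Ferreira and Salazar both have date first elected to the board Nov 12, 2012, so the next rule applies.
Ferreira and Salazar both have continuous board tenure 21 years, so the next rule applies.
Among Ferreira and Salazar, alphabetically by surname: Ferreira before Salazar.
Nguyen and Sorensen both have equity stake 3 percent, so the next rule applies.
Nguyen and Sorensen both have date first elected to the board Sep 11, 1998, so the next rule applies.
Nguyen and Sorensen both have continuous board tenure 9 years, so the next rule applies.
Among Nguyen and Sorensen, alphabetically by surname: Nguyen before Sorensen.
Order: Farouk, Tran, Bianchi, Reyes, Ferreira, Salazar, Espinoza, Nguyen, Sorensen.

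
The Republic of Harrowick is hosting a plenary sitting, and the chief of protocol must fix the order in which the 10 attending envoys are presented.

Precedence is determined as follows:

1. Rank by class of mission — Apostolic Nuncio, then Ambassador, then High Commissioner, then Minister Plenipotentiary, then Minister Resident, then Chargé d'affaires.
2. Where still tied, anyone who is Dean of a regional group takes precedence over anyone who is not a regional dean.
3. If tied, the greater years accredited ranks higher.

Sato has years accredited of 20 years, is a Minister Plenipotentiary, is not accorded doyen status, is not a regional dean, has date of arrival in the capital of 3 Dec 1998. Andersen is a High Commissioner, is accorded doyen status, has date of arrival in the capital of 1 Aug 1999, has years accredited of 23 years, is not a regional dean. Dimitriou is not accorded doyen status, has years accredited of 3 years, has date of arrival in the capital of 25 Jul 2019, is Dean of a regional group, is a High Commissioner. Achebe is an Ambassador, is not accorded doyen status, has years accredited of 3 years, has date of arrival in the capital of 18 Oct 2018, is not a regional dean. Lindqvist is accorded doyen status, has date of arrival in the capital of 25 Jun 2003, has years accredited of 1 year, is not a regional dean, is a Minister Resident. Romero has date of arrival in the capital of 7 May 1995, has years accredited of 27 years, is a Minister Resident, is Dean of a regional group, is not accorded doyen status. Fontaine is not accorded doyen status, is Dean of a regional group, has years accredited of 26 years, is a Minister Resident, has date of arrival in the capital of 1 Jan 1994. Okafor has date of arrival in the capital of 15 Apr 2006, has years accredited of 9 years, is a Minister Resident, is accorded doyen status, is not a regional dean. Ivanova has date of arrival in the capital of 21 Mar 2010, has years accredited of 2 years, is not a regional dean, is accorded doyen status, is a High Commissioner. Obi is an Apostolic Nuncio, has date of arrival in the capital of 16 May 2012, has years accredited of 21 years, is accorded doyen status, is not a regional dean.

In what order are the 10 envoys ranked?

By class of mission: Obi (Apostolic Nuncio); then Achebe (Ambassador); then Dimitriou, Andersen and Ivanova (High Commissioner); then Sato (Minister Plenipotentiary); then Romero, Fontaine, Okafor and Lindqvist (Minister Resident).
Among Dimitriou, Andersen and Ivanova, Dean of a regional group before not a regional dean: Dimitriou (Dean of a regional group) before Andersen and Ivanova (not a regional dean).
Among Andersen and Ivanova, by years accredited (higher first): Andersen (23 years) before Ivanova (2 years).
Among Romero, Fontaine, Okafor and Lindqvist, Dean of a regional group before not a regional dean: Romero and Fontaine (Dean of a regional group) before Okafor and Lindqvist (not a regional dean).
Among Romero and Fontaine, by years accredited (higher first): Romero (27 years) before Fontaine (26 years).
Among Okafor and Lindqvist, by years accredited (higher first): Okafor (9 years) before Lindqvist (1 year).
Full order: Obi, Achebe, Dimitriou, Andersen, Ivanova, Sato, Romero, Fontaine, Okafor, Lindqvist.

Obi, Achebe, Dimitriou, Andersen, Ivanova, Sato, Romero, Fontaine, Okafor, Lindqvist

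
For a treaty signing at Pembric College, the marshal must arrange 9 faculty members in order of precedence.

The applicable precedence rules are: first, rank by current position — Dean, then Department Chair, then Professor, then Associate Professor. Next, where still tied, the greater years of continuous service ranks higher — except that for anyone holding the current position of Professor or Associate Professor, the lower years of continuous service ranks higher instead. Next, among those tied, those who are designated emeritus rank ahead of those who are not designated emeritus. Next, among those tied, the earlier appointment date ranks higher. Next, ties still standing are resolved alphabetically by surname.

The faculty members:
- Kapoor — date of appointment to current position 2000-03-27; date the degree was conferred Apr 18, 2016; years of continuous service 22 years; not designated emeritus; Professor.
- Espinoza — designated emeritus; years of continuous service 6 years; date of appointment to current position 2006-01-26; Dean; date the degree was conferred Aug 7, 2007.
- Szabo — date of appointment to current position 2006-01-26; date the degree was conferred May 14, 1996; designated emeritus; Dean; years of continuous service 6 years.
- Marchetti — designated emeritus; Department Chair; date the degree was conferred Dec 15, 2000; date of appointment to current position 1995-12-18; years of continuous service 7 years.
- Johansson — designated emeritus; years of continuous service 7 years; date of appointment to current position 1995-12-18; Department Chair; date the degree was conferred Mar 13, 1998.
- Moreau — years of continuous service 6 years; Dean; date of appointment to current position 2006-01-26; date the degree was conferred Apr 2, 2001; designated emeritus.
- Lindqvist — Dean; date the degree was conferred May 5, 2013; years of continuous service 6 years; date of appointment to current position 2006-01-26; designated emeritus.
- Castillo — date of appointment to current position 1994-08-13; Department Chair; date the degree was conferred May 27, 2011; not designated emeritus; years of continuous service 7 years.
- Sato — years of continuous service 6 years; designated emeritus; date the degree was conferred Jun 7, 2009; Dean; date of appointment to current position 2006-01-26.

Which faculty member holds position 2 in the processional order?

By current position: Espinoza, Lindqvist, Moreau, Sato and Szabo (Dean); then Johansson, Marchetti and Castillo (Department Chair); then Kapoor (Professor).
Espinoza, Lindqvist, Moreau, Sato and Szabo all have years of continuous service 6 years, so the next rule applies.
Espinoza, Lindqvist, Moreau, Sato and Szabo are each designated emeritus, so the next rule applies.
Espinoza, Lindqvist, Moreau, Sato and Szabo all have date of appointment to current position 2006-01-26, so the next rule applies.
Among Espinoza, Lindqvist, Moreau, Sato and Szabo, alphabetically by surname: Espinoza before Lindqvist before Moreau before Sato before Szabo.
Johansson, Marchetti and Castillo all have years of continuous service 7 years, so the next rule applies.
Among Johansson, Marchetti and Castillo, designated emeritus before not designated emeritus: Johansson and Marchetti (designated emeritus) before Castillo (not designated emeritus).
Johansson and Marchetti both have date of appointment to current position 1995-12-18, so the next rule applies.
Among Johansson and Marchetti, alphabetically by surname: Johansson before Marchetti.
Order: Espinoza, Lindqvist, Moreau, Sato, Szabo, Johansson, Marchetti, Castillo, Kapoor.

Lindqvist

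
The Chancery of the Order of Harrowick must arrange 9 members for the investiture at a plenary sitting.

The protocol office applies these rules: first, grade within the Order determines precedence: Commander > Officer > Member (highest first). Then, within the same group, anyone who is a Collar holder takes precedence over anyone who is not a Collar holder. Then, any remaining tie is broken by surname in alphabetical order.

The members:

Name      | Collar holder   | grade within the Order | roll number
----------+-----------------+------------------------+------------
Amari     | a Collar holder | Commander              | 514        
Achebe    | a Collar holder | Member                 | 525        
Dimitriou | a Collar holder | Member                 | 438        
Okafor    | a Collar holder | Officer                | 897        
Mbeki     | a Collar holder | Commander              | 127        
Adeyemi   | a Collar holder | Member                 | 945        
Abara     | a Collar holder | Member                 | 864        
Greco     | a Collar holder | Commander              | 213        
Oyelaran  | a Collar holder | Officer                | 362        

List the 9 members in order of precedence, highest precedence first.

By grade within the Order: Amari, Greco and Mbeki (Commander); then Okafor and Oyelaran (Officer); then Abara, Achebe, Adeyemi and Dimitriou (Member).
Amari, Greco and Mbeki are each a Collar holder, so the next rule applies.
Among Amari, Greco and Mbeki, alphabetically by surname: Amari before Greco before Mbeki.
Okafor and Oyelaran are each a Collar holder, so the next rule applies.
Among Okafor and Oyelaran, alphabetically by surname: Okafor before Oyelaran.
Abara, Achebe, Adeyemi and Dimitriou are each a Collar holder, so the next rule applies.
Among Abara, Achebe, Adeyemi and Dimitriou, alphabetically by surname: Abara before Achebe before Adeyemi before Dimitriou.
Full order: Amari, Greco, Mbeki, Okafor, Oyelaran, Abara, Achebe, Adeyemi, Dimitriou.

Amari, Greco, Mbeki, Okafor, Oyelaran, Abara, Achebe, Adeyemi, Dimitriou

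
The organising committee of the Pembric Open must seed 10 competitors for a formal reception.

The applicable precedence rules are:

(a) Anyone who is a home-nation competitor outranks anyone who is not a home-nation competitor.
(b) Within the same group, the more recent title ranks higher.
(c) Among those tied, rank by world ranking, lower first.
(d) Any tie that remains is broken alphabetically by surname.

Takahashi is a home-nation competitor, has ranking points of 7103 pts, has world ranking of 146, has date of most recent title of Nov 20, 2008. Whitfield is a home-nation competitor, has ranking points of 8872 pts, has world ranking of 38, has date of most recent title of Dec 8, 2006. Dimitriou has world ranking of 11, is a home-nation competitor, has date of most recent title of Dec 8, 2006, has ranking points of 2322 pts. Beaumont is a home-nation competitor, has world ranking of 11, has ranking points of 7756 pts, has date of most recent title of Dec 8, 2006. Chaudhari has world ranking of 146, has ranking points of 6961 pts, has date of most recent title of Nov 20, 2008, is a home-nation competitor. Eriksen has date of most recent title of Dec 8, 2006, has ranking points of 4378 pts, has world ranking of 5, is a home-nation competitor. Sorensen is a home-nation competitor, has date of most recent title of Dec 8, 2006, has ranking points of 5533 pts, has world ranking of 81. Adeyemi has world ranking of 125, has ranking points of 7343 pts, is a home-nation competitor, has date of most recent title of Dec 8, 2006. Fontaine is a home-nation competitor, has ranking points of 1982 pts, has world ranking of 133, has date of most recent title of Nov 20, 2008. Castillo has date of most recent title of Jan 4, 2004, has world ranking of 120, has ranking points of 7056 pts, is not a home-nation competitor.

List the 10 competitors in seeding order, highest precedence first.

Fontaine, Chaudhari, Takahashi, Eriksen, Beaumont, Dimitriou, Whitfield, Sorensen, Adeyemi, Castillo

By the first rule: Fontaine, Chaudhari, Takahashi, Eriksen, Beaumont, Dimitriou, Whitfield, Sorensen and Adeyemi (each a home-nation competitor); then Castillo (not a home-nation competitor).
Among Fontaine, Chaudhari, Takahashi, Eriksen, Beaumont, Dimitriou, Whitfield, Sorensen and Adeyemi, by date of most recent title (later first): Fontaine, Chaudhari and Takahashi (Nov 20, 2008) before Eriksen, Beaumont, Dimitriou, Whitfield, Sorensen and Adeyemi (Dec 8, 2006).
Among Fontaine, Chaudhari and Takahashi, by world ranking (lower first): Fontaine (133) before Chaudhari and Takahashi (146).
Among Chaudhari and Takahashi, alphabetically by surname: Chaudhari before Takahashi.
Among Eriksen, Beaumont, Dimitriou, Whitfield, Sorensen and Adeyemi, by world ranking (lower first): Eriksen (5) before Beaumont and Dimitriou (11) before Whitfield (38) before Sorensen (81) before Adeyemi (125).
Among Beaumont and Dimitriou, alphabetically by surname: Beaumont before Dimitriou.
Full order: Fontaine, Chaudhari, Takahashi, Eriksen, Beaumont, Dimitriou, Whitfield, Sorensen, Adeyemi, Castillo.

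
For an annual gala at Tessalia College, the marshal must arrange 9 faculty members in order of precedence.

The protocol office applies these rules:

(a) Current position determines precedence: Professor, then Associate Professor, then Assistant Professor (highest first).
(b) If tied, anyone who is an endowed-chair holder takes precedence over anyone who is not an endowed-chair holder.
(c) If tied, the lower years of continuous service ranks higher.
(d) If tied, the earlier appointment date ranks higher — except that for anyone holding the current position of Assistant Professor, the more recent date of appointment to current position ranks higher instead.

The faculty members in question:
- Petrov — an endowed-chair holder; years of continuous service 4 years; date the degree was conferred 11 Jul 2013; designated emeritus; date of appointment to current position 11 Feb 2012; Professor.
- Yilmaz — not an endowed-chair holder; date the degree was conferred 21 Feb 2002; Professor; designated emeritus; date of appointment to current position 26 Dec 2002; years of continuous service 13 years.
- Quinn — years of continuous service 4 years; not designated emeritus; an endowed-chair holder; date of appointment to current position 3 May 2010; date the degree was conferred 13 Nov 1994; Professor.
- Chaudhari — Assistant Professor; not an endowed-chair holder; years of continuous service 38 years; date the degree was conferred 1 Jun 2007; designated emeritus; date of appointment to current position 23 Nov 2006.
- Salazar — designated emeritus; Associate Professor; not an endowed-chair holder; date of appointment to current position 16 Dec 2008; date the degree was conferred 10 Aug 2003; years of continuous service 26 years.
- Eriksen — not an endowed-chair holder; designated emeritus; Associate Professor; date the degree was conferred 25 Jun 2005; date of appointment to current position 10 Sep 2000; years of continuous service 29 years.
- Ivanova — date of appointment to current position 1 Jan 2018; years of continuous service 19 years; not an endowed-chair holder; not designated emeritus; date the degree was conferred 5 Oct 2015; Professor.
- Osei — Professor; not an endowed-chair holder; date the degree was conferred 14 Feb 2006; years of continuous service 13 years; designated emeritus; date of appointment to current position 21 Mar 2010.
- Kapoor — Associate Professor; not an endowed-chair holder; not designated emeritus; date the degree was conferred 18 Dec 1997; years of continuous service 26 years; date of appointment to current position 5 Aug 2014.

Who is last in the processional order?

Chaudhari

By current position: Quinn, Petrov, Yilmaz, Osei and Ivanova (Professor); then Salazar, Kapoor and Eriksen (Associate Professor); then Chaudhari (Assistant Professor).
Among Quinn, Petrov, Yilmaz, Osei and Ivanova, an endowed-chair holder before not an endowed-chair holder: Quinn and Petrov (an endowed-chair holder) before Yilmaz, Osei and Ivanova (not an endowed-chair holder).
Quinn and Petrov both have years of continuous service 4 years, so the next rule applies.
Among Quinn and Petrov, by date of appointment to current position (earlier first): Quinn (3 May 2010) before Petrov (11 Feb 2012).
Among Yilmaz, Osei and Ivanova, by years of continuous service (lower first): Yilmaz and Osei (13 years) before Ivanova (19 years).
Among Yilmaz and Osei, by date of appointment to current position (earlier first): Yilmaz (26 Dec 2002) before Osei (21 Mar 2010).
Salazar, Kapoor and Eriksen are each not an endowed-chair holder, so the next rule applies.
Among Salazar, Kapoor and Eriksen, by years of continuous service (lower first): Salazar and Kapoor (26 years) before Eriksen (29 years).
Among Salazar and Kapoor, by date of appointment to current position (earlier first): Salazar (16 Dec 2008) before Kapoor (5 Aug 2014).
Order: Quinn, Petrov, Yilmaz, Osei, Ivanova, Salazar, Kapoor, Eriksen, Chaudhari.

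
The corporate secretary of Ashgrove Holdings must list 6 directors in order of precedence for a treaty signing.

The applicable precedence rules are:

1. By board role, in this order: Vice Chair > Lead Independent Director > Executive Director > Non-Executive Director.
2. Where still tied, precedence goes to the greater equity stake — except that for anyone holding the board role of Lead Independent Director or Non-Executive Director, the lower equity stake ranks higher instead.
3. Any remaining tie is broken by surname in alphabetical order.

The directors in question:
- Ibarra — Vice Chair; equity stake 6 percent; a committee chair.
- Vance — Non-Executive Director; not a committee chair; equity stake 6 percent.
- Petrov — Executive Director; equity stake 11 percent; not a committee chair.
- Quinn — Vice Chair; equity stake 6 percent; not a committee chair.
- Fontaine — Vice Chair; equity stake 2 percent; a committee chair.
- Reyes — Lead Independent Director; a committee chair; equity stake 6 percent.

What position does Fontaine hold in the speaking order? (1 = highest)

By board role: Ibarra, Quinn and Fontaine (Vice Chair); then Reyes (Lead Independent Director); then Petrov (Executive Director); then Vance (Non-Executive Director).
Among Ibarra, Quinn and Fontaine, by equity stake (higher first): Ibarra and Quinn (6 percent) before Fontaine (2 percent).
Among Ibarra and Quinn, alphabetically by surname: Ibarra before Quinn.
Order: Ibarra, Quinn, Fontaine, Reyes, Petrov, Vance. So position 3.

3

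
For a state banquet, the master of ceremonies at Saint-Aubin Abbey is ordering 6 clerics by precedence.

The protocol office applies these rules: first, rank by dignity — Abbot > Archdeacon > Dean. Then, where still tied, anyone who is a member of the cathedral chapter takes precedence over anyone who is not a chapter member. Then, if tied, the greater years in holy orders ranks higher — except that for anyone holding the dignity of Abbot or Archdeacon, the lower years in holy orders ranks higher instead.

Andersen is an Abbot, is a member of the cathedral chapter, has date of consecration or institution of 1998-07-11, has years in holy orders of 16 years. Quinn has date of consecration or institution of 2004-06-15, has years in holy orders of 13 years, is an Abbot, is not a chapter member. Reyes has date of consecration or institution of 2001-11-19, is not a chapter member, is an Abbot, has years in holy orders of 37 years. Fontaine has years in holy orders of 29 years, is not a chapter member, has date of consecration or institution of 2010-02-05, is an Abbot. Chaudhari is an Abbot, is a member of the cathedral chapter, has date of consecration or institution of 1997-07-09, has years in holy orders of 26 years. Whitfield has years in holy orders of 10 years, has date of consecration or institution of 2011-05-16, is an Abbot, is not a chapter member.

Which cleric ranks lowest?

Reyes

By dignity: Andersen, Chaudhari, Whitfield, Quinn, Fontaine and Reyes (Abbot).
Among Andersen, Chaudhari, Whitfield, Quinn, Fontaine and Reyes, a member of the cathedral chapter before not a chapter member: Andersen and Chaudhari (a member of the cathedral chapter) before Whitfield, Quinn, Fontaine and Reyes (not a chapter member).
Among Andersen and Chaudhari, by years in holy orders (lower first) (reversed rule for this group): Andersen (16 years) before Chaudhari (26 years).
Among Whitfield, Quinn, Fontaine and Reyes, by years in holy orders (lower first) (reversed rule for this group): Whitfield (10 years) before Quinn (13 years) before Fontaine (29 years) before Reyes (37 years).
Order: Andersen, Chaudhari, Whitfield, Quinn, Fontaine, Reyes.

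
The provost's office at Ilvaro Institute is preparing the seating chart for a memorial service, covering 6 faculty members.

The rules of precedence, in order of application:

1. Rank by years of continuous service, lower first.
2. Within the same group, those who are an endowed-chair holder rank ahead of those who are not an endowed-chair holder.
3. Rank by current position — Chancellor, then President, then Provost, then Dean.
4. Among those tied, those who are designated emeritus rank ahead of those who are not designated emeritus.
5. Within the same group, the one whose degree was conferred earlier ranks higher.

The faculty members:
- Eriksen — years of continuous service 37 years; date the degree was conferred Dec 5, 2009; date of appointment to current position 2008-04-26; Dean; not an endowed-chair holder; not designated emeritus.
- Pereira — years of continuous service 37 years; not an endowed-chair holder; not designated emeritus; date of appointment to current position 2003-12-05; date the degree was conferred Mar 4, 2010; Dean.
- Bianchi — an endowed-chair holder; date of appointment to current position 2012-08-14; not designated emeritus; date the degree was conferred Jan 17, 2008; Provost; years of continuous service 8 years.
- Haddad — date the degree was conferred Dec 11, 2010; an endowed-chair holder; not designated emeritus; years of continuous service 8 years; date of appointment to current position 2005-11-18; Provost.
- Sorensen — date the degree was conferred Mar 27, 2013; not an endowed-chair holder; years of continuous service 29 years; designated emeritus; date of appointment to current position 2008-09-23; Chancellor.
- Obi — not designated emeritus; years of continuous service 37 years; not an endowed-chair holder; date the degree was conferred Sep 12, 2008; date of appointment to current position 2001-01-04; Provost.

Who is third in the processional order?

Sorensen

By years of continuous service (lower first): Bianchi and Haddad (both 8 years); then Sorensen (29 years); then Obi, Eriksen and Pereira (each 37 years).
Bianchi and Haddad are each an endowed-chair holder, so the next rule applies.
Bianchi and Haddad are each Provost, so the next rule applies.
Bianchi and Haddad are each not designated emeritus, so the next rule applies.
Among Bianchi and Haddad, by date the degree was conferred (earlier first): Bianchi (Jan 17, 2008) before Haddad (Dec 11, 2010).
Obi, Eriksen and Pereira are each not an endowed-chair holder, so the next rule applies.
Among Obi, Eriksen and Pereira, by current position: Obi (Provost) before Eriksen and Pereira (Dean).
Eriksen and Pereira are each not designated emeritus, so the next rule applies.
Among Eriksen and Pereira, by date the degree was conferred (earlier first): Eriksen (Dec 5, 2009) before Pereira (Mar 4, 2010).
Order: Bianchi, Haddad, Sorensen, Obi, Eriksen, Pereira.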